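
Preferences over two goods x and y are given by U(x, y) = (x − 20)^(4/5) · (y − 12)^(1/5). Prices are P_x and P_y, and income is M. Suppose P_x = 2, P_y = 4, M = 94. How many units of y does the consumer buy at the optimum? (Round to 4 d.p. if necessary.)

y* = 12.3

Let x' = x−20, y' = y−12. MRS = 4·y'/x' = P_x/P_y.
After buying the subsistence bundle (20, 12), a share 0.8 of the remaining income goes to x: x* = 20 + 0.8·(M − 20P_x − 12P_y)/P_x.
Discretionary income = 94 − 20·2 − 12·4 = 6; y* = 12 + 0.2·6/4 = 12.3.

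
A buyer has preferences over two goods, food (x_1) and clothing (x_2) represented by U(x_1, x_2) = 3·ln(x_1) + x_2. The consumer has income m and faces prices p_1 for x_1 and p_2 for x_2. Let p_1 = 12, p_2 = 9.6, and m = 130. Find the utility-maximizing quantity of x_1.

MU_x_1 = 3/x_1, MU_x_2 = 1. Tangency: 3/x_1 = p_1/p_2.
So x_1*(p_1,p_2) = 3·p_2/p_1, independent of income; and x_2* = (m − 3·p_2)/p_2.
At the given prices: x_1* = 3·9.6/12 = 2.4.

x_1* = 2.4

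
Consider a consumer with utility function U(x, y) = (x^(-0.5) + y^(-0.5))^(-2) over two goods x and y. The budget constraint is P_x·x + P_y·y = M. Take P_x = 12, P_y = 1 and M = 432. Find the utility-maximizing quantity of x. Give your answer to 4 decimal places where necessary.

Substitute y = (y/x)·x into the budget: x* = M/(P_x + P_y·(y/x)).
Numerically y/x = 5.241483, so x* = 432/(12 + 1·5.241483) = 25.0558.

x* = 25.0558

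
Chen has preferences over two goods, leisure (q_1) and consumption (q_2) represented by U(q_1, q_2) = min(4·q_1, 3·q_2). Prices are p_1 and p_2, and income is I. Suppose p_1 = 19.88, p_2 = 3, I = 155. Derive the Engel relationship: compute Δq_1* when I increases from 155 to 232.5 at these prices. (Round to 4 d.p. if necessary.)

Leontief preferences: the optimum is at the kink where q_1/3 = q_2/4, i.e. q_2 = (4/3)·q_1.
Budget: p_1·q_1 + p_2·(4/3)·q_1 = I, so (3·p_1 + 4·p_2)·q_1 = 3·I.
Demand: q_1*(p_1,p_2,I) = 3·I/(3·p_1 + 4·p_2), q_2* = 4·I/(3·p_1 + 4·p_2).
Here 3·19.88 + 4·3 = 71.64, giving q_1* = 6.4908.
At I' = 232.5: q_1* = 9.7362. Change: 9.7362 − 6.4908 = 3.2454.

Δq_1* = 3.2454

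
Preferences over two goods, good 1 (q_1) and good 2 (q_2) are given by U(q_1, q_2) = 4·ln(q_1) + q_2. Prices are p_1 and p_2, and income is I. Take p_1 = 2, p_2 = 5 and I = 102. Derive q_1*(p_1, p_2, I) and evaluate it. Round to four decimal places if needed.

MU_q_1 = 4/q_1, MU_q_2 = 1. Tangency: 4/q_1 = p_1/p_2.
So q_1*(p_1,p_2) = 4·p_2/p_1, independent of income; and q_2* = (I − 4·p_2)/p_2.
At the given prices: q_1* = 4·5/2 = 10.

q_1* = 10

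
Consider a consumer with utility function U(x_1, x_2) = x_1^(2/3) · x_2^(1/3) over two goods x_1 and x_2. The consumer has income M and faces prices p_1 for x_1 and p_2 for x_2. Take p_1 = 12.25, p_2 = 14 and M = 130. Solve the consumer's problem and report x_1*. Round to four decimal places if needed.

x_1* = 7.0748

Demand: x_1*(p_1,p_2,M) = 2/3·M/p_1 and x_2* = 1/3·M/p_2.
At p_1=12.25, p_2=14, M=130: x_1* = 2/3·130/12.25 = 7.0748.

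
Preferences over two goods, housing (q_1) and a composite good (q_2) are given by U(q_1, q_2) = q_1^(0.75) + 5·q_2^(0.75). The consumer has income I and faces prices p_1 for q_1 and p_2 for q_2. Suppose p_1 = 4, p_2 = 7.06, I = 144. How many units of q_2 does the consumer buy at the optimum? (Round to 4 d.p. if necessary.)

Substitute q_2 = (q_2/q_1)·q_1 into the budget: q_1* = I/(p_1 + p_2·(q_2/q_1)).
Numerically q_2/q_1 = 64.40227, so q_1* = 144/(4 + 7.06·64.40227) = 0.3139 and q_2* = 64.40227·0.3139 = 20.2187.

q_2* = 20.2187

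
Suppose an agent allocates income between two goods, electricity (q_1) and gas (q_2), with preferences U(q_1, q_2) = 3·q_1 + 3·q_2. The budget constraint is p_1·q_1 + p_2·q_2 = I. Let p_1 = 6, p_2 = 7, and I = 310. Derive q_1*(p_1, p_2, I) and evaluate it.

q_1 gives more utility per dollar, so spend all income on q_1: q_1* = I/p_1, q_2* = 0.
Numerically: q_1* = 51.6667, q_2* = 0.

q_1* = 51.6667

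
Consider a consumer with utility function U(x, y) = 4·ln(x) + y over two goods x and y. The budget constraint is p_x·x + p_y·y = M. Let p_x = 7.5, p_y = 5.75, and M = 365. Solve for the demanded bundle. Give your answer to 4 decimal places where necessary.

x* = 3.0667, y* = 59.4783

At the given prices: x* = 4·5.75/7.5 = 3.0667, and y* = 59.4783.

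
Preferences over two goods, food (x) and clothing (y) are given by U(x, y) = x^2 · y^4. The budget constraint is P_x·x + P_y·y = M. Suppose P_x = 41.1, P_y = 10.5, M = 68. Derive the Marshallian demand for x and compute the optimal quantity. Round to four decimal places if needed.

The MRS is (1/2)·y/x. Set MRS = P_x/P_y.
Rearranging, P_y·y = 2·P_x·x. Substituting into the budget gives P_x·x·(1 + 2) = M.
Demand: x*(P_x,P_y,M) = 1/3·M/P_x and y* = 2/3·M/P_y.
At P_x=41.1, P_y=10.5, M=68: x* = 1/3·68/41.1 = 0.5515.

x* = 0.5515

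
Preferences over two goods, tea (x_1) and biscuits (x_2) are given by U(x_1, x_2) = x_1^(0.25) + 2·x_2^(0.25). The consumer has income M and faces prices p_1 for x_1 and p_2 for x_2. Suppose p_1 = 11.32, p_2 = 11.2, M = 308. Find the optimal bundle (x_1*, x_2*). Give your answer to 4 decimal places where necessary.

From the CES first-order condition, (1/2)·(x_2/x_1)^(0.75) = p_1/p_2.
Solve for the ratio: x_2/x_1 = [2·p_1/p_2]^(4/3).
With the ratio pinned down, the budget gives x_1* = M/(p_1 + p_2·(x_2/x_1)) and x_2* = (x_2/x_1)·x_1*.
Numerically x_2/x_1 = 2.555904, so x_1* = 308/(11.32 + 11.2·2.555904) = 7.7104 and x_2* = 2.555904·7.7104 = 19.707.

x_1* = 7.7104, x_2* = 19.707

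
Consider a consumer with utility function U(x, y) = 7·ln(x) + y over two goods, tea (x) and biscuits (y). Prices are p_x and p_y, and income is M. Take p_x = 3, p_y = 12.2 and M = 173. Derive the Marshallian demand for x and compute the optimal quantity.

x* = 28.4667

MU_x = 7/x, MU_y = 1. Tangency: 7/x = p_x/p_y.
So x*(p_x,p_y) = 7·p_y/p_x, independent of income; and y* = (M − 7·p_y)/p_y.
At the given prices: x* = 7·12.2/3 = 28.4667.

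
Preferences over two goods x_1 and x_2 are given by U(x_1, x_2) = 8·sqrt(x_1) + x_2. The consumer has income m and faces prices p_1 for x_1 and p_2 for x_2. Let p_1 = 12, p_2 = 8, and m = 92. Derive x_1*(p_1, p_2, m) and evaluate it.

Thus x_1* = (4·p_2/p_1)² — independent of m — with the rest of income spent on x_2.
Plugging in: x_1* = (4·8/12)² = 7.1111.

x_1* = 7.1111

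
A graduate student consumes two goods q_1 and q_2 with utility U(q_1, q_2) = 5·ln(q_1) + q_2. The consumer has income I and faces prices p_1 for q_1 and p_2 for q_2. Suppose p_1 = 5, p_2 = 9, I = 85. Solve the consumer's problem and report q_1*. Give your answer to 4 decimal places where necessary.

MU_q_1 = 5/q_1, MU_q_2 = 1. Tangency: 5/q_1 = p_1/p_2.
So q_1*(p_1,p_2) = 5·p_2/p_1, independent of income; and q_2* = (I − 5·p_2)/p_2.
At the given prices: q_1* = 5·9/5 = 9.

q_1* = 9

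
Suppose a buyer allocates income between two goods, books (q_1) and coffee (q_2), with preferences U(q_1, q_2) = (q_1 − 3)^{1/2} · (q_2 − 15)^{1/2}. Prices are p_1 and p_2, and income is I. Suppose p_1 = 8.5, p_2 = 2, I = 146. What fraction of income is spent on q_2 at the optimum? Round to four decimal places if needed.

Let q_1' = q_1−3, q_2' = q_2−15. MRS = q_2'/q_1' = p_1/p_2.
After buying the subsistence bundle (3, 15), a share 0.5 of the remaining income goes to q_1: q_1* = 3 + 0.5·(I − 3p_1 − 15p_2)/p_1.
Discretionary income = 146 − 3·8.5 − 15·2 = 90.5; q_1* = 3 + 0.5·90.5/8.5 = 8.3235; q_2* = 15 + 0.5·90.5/2 = 37.625.
Expenditure on q_2: 2·37.625 = 75.25; share = 0.5154.

share on q_2 = 0.5154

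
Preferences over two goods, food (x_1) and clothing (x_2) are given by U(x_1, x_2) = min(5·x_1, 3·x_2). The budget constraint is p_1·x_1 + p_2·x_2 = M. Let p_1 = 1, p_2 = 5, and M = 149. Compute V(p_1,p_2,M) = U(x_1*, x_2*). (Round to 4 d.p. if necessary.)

With perfect complements, no substitution: consume in ratio x_1:x_2 = 3:5.
Budget: p_1·x_1 + p_2·(5/3)·x_1 = M, so (3·p_1 + 5·p_2)·x_1 = 3·M.
Demand: x_1*(p_1,p_2,M) = 3·M/(3·p_1 + 5·p_2), x_2* = 5·M/(3·p_1 + 5·p_2).
Here 3·1 + 5·5 = 28, giving x_1* = 15.9643 and x_2* = 26.6071.
Utility at the optimum: U(15.9643, 26.6071) = 79.8214.

V = 79.8214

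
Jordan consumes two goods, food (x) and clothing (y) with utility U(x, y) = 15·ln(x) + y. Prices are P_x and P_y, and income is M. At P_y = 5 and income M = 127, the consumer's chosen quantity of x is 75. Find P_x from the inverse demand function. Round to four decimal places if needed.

MU_x = 15/x, MU_y = 1. Tangency: 15/x = P_x/P_y.
So x*(P_x,P_y) = 15·P_y/P_x, independent of income; and y* = (M − 15·P_y)/P_y.
Set x* = 75 in the demand function and solve for P_x: P_x = 1.

P_x = 1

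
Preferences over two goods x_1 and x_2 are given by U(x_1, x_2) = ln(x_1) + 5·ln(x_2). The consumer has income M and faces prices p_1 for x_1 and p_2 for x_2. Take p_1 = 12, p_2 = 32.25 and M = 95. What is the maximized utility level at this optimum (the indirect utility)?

Tangency: MRS = (1/5)·x_2/x_1 = p_1/p_2.
Rearranging, p_2·x_2 = 5·p_1·x_1. Substituting into the budget gives p_1·x_1·(1 + 5) = M.
Demand: x_1*(p_1,p_2,M) = 1/6·M/p_1 and x_2* = 5/6·M/p_2.
At p_1=12, p_2=32.25, M=95: x_1* = 1/6·95/12 = 1.3194, x_2* = 2.4548.
Utility at the optimum: U(1.3194, 2.4548) = 4.7674.

V = 4.7674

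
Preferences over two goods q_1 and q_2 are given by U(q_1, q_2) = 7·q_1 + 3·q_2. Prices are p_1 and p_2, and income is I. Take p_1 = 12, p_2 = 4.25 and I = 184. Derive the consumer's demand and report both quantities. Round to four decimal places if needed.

Perfect substitutes: compare marginal utility per dollar. 7/p_1 vs 3/p_2 → 0.5833 vs 0.7059.
q_2 gives more utility per dollar, so spend all income on q_2: q_2* = I/p_2, q_1* = 0.
Numerically: q_1* = 0, q_2* = 43.2941.

q_1* = 0, q_2* = 43.2941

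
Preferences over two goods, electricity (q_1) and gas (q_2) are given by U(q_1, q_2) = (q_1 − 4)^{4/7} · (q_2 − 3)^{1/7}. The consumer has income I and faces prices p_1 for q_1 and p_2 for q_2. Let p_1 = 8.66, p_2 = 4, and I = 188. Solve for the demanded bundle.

q_1* = 17.0587, q_2* = 10.068

After buying the subsistence bundle (4, 3), a share 0.8 of the remaining income goes to q_1: q_1* = 4 + 0.8·(I − 4p_1 − 3p_2)/p_1.
Discretionary income = 188 − 4·8.66 − 3·4 = 141.36; q_1* = 4 + 0.8·141.36/8.66 = 17.0587; q_2* = 3 + 0.2·141.36/4 = 10.068.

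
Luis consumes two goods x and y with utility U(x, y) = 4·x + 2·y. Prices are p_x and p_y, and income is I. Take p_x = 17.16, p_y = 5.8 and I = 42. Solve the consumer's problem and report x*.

x* = 0

Linear utility — the consumer picks whichever good has higher MU/price: 4/17.16 = 0.2331 vs 2/5.8 = 0.3448.
y gives more utility per dollar, so spend all income on y: y* = I/p_y, x* = 0.
Numerically: x* = 0, y* = 7.2414.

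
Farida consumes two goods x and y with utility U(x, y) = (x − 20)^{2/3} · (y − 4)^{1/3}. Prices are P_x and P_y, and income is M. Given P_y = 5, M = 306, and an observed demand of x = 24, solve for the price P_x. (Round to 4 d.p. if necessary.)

P_x = 11

Let x' = x−20, y' = y−4. MRS = 2·y'/x' = P_x/P_y.
After buying the subsistence bundle (20, 4), a share 2/3 of the remaining income goes to x: x* = 20 + 2/3·(M − 20P_x − 4P_y)/P_x.
Set x* = 24 in the demand function and solve for P_x: P_x = 11.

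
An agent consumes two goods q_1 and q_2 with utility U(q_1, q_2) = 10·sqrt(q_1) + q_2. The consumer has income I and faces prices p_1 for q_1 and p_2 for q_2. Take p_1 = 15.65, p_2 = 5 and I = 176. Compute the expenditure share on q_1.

share on q_1 = 0.2269

Set MRS = p_1/p_2: 5·q_1^(−1/2) = p_1/p_2.
Solve: √q_1 = 5·p_2/p_1, so q_1*(p_1,p_2) = (5·p_2/p_1)², and q_2* = (I − p_1·q_1*)/p_2.
Plugging in: q_1* = (5·5/15.65)² = 2.5518, q_2* = 27.2128.
Expenditure on q_1: 15.65·2.5518 = 39.9361; share = 0.2269.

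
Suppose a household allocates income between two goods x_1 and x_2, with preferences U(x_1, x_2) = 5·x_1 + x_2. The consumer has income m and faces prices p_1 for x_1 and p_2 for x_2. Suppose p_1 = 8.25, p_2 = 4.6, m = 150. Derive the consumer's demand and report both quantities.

Perfect substitutes: compare marginal utility per dollar. 5/p_1 vs 1/p_2 → 0.6061 vs 0.2174.
x_1 gives more utility per dollar, so spend all income on x_1: x_1* = m/p_1, x_2* = 0.
Numerically: x_1* = 18.1818, x_2* = 0.

x_1* = 18.1818, x_2* = 0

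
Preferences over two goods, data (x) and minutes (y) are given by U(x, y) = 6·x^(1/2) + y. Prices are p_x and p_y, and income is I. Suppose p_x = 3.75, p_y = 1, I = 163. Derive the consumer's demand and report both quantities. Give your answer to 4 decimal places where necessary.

MU_x = 3/√x, MU_y = 1. Tangency: 3/√x = p_x/p_y.
Solve: √x = 3·p_y/p_x, so x*(p_x,p_y) = (3·p_y/p_x)², and y* = (I − p_x·x*)/p_y.
Plugging in: x* = (3·1/3.75)² = 0.64, y* = 160.6.

x* = 0.64, y* = 160.6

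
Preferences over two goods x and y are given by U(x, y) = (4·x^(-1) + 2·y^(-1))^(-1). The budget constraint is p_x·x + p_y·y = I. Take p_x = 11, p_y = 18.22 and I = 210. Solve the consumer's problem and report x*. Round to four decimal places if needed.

x* = 9.995

From the CES first-order condition, 2·(y/x)^(2) = p_x/p_y.
Hence y/x = ((1/2)·p_x/p_y)^(1/(2)), i.e. raised to the 0.5 power.
Substitute y = (y/x)·x into the budget: x* = I/(p_x + p_y·(y/x)).
Numerically y/x = 0.549423, so x* = 210/(11 + 18.22·0.549423) = 9.995.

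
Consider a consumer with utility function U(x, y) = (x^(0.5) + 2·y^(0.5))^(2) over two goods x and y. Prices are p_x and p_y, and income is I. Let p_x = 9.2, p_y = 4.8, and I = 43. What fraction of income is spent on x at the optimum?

share on x = 0.1154

Substitute y = (y/x)·x into the budget: x* = I/(p_x + p_y·(y/x)).
Numerically y/x = 14.694444, so x* = 43/(9.2 + 4.8·14.694444) = 0.5393 and y* = 14.694444·0.5393 = 7.9247.
Expenditure on x: 9.2·0.5393 = 4.9615; share = 0.1154.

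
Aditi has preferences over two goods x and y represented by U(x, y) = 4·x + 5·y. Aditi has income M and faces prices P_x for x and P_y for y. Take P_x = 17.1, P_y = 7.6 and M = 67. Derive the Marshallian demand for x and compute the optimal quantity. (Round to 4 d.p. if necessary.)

Perfect substitutes: compare marginal utility per dollar. 4/P_x vs 5/P_y → 0.2339 vs 0.6579.
y gives more utility per dollar, so spend all income on y: y* = M/P_y, x* = 0.
Numerically: x* = 0, y* = 8.8158.

x* = 0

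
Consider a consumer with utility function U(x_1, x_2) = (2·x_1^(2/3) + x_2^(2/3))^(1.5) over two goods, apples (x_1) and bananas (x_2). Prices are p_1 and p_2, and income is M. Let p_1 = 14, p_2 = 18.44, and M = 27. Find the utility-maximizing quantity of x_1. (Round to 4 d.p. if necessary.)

x_1* = 1.799

From the CES first-order condition, 2·(x_2/x_1)^(1/3) = p_1/p_2.
Solve for the ratio: x_2/x_1 = [(1/2)·p_1/p_2]^(3).
Substitute x_2 = (x_2/x_1)·x_1 into the budget: x_1* = M/(p_1 + p_2·(x_2/x_1)).
Numerically x_2/x_1 = 0.054703, so x_1* = 27/(14 + 18.44·0.054703) = 1.799.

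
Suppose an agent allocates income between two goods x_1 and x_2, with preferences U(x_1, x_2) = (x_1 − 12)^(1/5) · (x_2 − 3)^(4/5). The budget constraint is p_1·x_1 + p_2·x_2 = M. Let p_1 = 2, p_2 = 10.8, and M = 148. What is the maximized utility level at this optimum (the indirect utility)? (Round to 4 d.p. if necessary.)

V = 7.2049

Substituting into the budget: x_1* = 12 + 0.2·(M − 12·p_1 − 3·p_2)/p_1, and x_2* = 3 + 0.8·(…)/p_2.
Discretionary income = 148 − 12·2 − 3·10.8 = 91.6; x_1* = 12 + 0.2·91.6/2 = 21.16; x_2* = 3 + 0.8·91.6/10.8 = 9.7852.
Utility at the optimum: U(21.16, 9.7852) = 7.2049.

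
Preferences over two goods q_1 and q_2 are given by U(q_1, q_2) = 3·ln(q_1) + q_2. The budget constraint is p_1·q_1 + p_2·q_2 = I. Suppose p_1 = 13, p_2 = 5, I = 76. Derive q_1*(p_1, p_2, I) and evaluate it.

Set MRS = p_1/p_2: (3/q_1)/1 = p_1/p_2.
So q_1*(p_1,p_2) = 3·p_2/p_1, independent of income; and q_2* = (I − 3·p_2)/p_2.
At the given prices: q_1* = 3·5/13 = 1.1538.

q_1* = 1.1538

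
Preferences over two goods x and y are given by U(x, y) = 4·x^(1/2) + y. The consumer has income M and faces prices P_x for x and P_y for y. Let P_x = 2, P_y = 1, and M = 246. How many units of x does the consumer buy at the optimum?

Utility is quasi-linear in y; the FOC for x is 2/√x = P_x/P_y.
Solve: √x = 2·P_y/P_x, so x*(P_x,P_y) = (2·P_y/P_x)², and y* = (M − P_x·x*)/P_y.
Plugging in: x* = (2·1/2)² = 1.

x* = 1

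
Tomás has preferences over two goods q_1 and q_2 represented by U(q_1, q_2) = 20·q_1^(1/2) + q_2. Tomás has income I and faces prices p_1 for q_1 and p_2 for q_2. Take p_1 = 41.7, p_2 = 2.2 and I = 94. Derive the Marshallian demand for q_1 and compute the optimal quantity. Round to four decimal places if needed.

MU_q_1 = 10/√q_1, MU_q_2 = 1. Tangency: 10/√q_1 = p_1/p_2.
Thus q_1* = (10·p_2/p_1)² — independent of I — with the rest of income spent on q_2.
Plugging in: q_1* = (10·2.2/41.7)² = 0.2783.

q_1* = 0.2783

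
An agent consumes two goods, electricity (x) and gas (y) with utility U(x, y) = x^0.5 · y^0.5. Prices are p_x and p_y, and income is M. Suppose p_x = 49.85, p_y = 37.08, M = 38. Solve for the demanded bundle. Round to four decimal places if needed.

x* = 0.3811, y* = 0.5124

MU_x/MU_y = (0.5·y)/(0.5·x); tangency sets this equal to p_x/p_y.
So 0.5·p_y·y = 0.5·p_x·x; combined with the budget, a share 0.5 of income goes to x.
Demand: x*(p_x,p_y,M) = 0.5·M/p_x and y* = 0.5·M/p_y.
At p_x=49.85, p_y=37.08, M=38: x* = 0.5·38/49.85 = 0.3811, y* = 0.5124.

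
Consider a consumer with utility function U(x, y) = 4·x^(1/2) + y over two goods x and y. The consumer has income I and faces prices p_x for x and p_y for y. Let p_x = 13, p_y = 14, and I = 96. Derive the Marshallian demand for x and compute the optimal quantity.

MU_x = 2/√x, MU_y = 1. Tangency: 2/√x = p_x/p_y.
Thus x* = (2·p_y/p_x)² — independent of I — with the rest of income spent on y.
Plugging in: x* = (2·14/13)² = 4.6391.

x* = 4.6391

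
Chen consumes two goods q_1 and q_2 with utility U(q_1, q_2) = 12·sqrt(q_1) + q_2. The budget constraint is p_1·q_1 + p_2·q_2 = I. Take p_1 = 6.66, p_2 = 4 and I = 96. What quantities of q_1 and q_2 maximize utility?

MU_q_1 = 6/√q_1, MU_q_2 = 1. Tangency: 6/√q_1 = p_1/p_2.
Solve: √q_1 = 6·p_2/p_1, so q_1*(p_1,p_2) = (6·p_2/p_1)², and q_2* = (I − p_1·q_1*)/p_2.
Plugging in: q_1* = (6·4/6.66)² = 12.986, q_2* = 2.3784.

q_1* = 12.986, q_2* = 2.3784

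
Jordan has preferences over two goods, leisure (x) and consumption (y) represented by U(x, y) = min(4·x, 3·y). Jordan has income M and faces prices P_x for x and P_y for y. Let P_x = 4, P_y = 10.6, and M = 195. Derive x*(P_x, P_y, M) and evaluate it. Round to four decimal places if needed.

Leontief preferences: the optimum is at the kink where x/3 = y/4, i.e. y = (4/3)·x.
Budget: P_x·x + P_y·(4/3)·x = M, so (3·P_x + 4·P_y)·x = 3·M.
Demand: x*(P_x,P_y,M) = 3·M/(3·P_x + 4·P_y), y* = 4·M/(3·P_x + 4·P_y).
Here 3·4 + 4·10.6 = 54.4, giving x* = 10.7537.

x* = 10.7537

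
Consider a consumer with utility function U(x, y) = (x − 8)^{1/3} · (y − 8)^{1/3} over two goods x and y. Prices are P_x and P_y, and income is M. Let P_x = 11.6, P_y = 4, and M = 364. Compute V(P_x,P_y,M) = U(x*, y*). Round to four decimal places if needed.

This is Cobb-Douglas in (x−8, y−8): tangency gives 1/3·P_y·(y−8) = 1/3·P_x·(x−8).
Substituting into the budget: x* = 8 + 0.5·(M − 8·P_x − 8·P_y)/P_x, and y* = 8 + 0.5·(…)/P_y.
Discretionary income = 364 − 8·11.6 − 8·4 = 239.2; x* = 8 + 0.5·239.2/11.6 = 18.3103; y* = 8 + 0.5·239.2/4 = 37.9.
Utility at the optimum: U(18.3103, 37.9) = 6.7554.

V = 6.7554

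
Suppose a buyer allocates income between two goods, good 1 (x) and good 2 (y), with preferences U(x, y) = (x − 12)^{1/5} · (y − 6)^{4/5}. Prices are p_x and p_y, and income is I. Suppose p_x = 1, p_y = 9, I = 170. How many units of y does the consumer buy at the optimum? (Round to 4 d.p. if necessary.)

MRS = (1/4)·(y−6)/(x−12). Tangency with p_x/p_y gives y−6 = 4·(p_x/p_y)·(x−12).
Substituting into the budget: x* = 12 + 0.2·(I − 12·p_x − 6·p_y)/p_x, and y* = 6 + 0.8·(…)/p_y.
Discretionary income = 170 − 12·1 − 6·9 = 104; y* = 6 + 0.8·104/9 = 15.2444.

y* = 15.2444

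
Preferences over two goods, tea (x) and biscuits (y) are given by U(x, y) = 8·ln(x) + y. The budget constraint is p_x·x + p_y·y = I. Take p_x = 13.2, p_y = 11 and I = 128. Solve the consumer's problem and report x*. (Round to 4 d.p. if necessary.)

Set MRS = p_x/p_y: (8/x)/1 = p_x/p_y.
So x*(p_x,p_y) = 8·p_y/p_x, independent of income; and y* = (I − 8·p_y)/p_y.
At the given prices: x* = 8·11/13.2 = 6.6667.

x* = 6.6667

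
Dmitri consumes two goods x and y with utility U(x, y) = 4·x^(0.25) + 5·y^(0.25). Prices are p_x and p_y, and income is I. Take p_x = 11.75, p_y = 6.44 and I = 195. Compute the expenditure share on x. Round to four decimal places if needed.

MRS = MU_x/MU_y = (4/5)·(y/x)^(0.75). Set equal to p_x/p_y.
Hence y/x = ((5/4)·p_x/p_y)^(1/(0.75)), i.e. raised to the 4/3 power.
With the ratio pinned down, the budget gives x* = I/(p_x + p_y·(y/x)) and y* = (y/x)·x*.
Numerically y/x = 3.002037, so x* = 195/(11.75 + 6.44·3.002037) = 6.2735 and y* = 3.002037·6.2735 = 18.8333.
Expenditure on x: 11.75·6.2735 = 73.7136; share = 0.378.

share on x = 0.378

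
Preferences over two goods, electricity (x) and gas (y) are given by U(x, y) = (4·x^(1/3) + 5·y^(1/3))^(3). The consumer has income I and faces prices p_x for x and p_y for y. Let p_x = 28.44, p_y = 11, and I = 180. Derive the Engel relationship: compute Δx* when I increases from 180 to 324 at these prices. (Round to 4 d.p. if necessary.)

Δx* = 1.5593

With the ratio pinned down, the budget gives x* = I/(p_x + p_y·(y/x)) and y* = (y/x)·x*.
Numerically y/x = 5.809923, so x* = 180/(28.44 + 11·5.809923) = 1.9491.
At I' = 324: x* = 3.5084. Change: 3.5084 − 1.9491 = 1.5593.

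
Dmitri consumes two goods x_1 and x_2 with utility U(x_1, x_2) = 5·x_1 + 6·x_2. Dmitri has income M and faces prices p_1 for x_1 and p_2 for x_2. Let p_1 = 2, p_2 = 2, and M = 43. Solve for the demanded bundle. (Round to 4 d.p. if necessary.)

x_1* = 0, x_2* = 21.5

Linear utility — the consumer picks whichever good has higher MU/price: 5/2 = 2.5 vs 6/2 = 3.
x_2 gives more utility per dollar, so spend all income on x_2: x_2* = M/p_2, x_1* = 0.
Numerically: x_1* = 0, x_2* = 21.5.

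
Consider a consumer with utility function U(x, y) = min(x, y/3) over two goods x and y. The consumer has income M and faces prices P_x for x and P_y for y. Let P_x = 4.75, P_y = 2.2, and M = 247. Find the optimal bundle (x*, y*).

Demand: x*(P_x,P_y,M) = M/(P_x + 3·P_y), y* = 3·M/(P_x + 3·P_y).
Here 4.75 + 3·2.2 = 11.35, giving x* = 21.7621 and y* = 65.2863.

x* = 21.7621, y* = 65.2863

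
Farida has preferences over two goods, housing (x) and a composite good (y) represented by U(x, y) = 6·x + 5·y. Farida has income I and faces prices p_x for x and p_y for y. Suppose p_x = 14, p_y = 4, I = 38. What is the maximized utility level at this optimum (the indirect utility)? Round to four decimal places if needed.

V = 47.5

Numerically: x* = 0, y* = 9.5.
Utility at the optimum: U(0, 9.5) = 47.5.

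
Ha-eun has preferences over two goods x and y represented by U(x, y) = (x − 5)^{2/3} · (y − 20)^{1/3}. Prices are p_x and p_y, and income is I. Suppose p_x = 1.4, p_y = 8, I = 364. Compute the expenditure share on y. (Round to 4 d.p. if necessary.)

share on y = 0.62

Discretionary income = 364 − 5·1.4 − 20·8 = 197; x* = 5 + 2/3·197/1.4 = 98.8095; y* = 20 + 1/3·197/8 = 28.2083.
Expenditure on y: 8·28.2083 = 225.6667; share = 0.62.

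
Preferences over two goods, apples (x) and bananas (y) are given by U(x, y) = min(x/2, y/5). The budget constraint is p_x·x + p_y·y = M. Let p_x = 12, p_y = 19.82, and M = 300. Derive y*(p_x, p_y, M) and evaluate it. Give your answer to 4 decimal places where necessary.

y* = 12.1852

Here 2·12 + 5·19.82 = 123.1, giving y* = 12.1852.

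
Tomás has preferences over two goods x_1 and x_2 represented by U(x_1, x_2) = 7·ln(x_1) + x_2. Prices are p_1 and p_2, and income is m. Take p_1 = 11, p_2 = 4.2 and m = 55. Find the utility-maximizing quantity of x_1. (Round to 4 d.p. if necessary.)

Set MRS = p_1/p_2: (7/x_1)/1 = p_1/p_2.
So x_1*(p_1,p_2) = 7·p_2/p_1, independent of income; and x_2* = (m − 7·p_2)/p_2.
At the given prices: x_1* = 7·4.2/11 = 2.6727.

x_1* = 2.6727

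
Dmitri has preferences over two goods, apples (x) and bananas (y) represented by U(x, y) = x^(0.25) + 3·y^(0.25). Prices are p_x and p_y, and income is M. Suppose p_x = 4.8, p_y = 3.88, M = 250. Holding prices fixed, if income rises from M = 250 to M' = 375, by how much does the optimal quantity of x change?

MU_x ∝ x^(-0.75), MU_y ∝ 3·y^(-0.75), so MRS = (1/3)·(y/x)^(0.75) = p_x/p_y.
Hence y/x = (3·p_x/p_y)^(1/(0.75)), i.e. raised to the 4/3 power.
Substitute y = (y/x)·x into the budget: x* = M/(p_x + p_y·(y/x)).
Numerically y/x = 5.746116, so x* = 250/(4.8 + 3.88·5.746116) = 9.2268.
At M' = 375: x* = 13.8402. Change: 13.8402 − 9.2268 = 4.6134.

Δx* = 4.6134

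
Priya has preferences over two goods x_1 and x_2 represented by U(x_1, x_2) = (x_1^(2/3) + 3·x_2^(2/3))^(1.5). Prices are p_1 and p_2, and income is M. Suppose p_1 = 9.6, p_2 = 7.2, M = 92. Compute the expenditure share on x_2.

From the CES first-order condition, (1/3)·(x_2/x_1)^(1/3) = p_1/p_2.
Solve for the ratio: x_2/x_1 = [3·p_1/p_2]^(3).
With the ratio pinned down, the budget gives x_1* = M/(p_1 + p_2·(x_2/x_1)) and x_2* = (x_2/x_1)·x_1*.
Numerically x_2/x_1 = 64, so x_1* = 92/(9.6 + 7.2·64) = 0.1956 and x_2* = 64·0.1956 = 12.517.
Expenditure on x_2: 7.2·12.517 = 90.1224; share = 0.9796.

share on x_2 = 0.9796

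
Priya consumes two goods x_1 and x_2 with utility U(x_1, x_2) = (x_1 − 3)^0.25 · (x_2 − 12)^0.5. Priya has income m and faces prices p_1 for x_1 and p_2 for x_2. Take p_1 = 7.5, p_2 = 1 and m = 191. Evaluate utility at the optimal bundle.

V = 16.588

Let x_1' = x_1−3, x_2' = x_2−12. MRS = (1/2)·x_2'/x_1' = p_1/p_2.
Substituting into the budget: x_1* = 3 + 1/3·(m − 3·p_1 − 12·p_2)/p_1, and x_2* = 12 + 2/3·(…)/p_2.
Discretionary income = 191 − 3·7.5 − 12·1 = 156.5; x_1* = 3 + 1/3·156.5/7.5 = 9.9556; x_2* = 12 + 2/3·156.5/1 = 116.3333.
Utility at the optimum: U(9.9556, 116.3333) = 16.588.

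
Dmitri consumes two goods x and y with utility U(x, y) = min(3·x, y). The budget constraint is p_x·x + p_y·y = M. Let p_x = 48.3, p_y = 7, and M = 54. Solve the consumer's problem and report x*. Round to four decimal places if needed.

Leontief preferences: the optimum is at the kink where x/1 = y/3, i.e. y = 3·x.
Budget: p_x·x + p_y·3·x = M, so (p_x + 3·p_y)·x = M.
Demand: x*(p_x,p_y,M) = M/(p_x + 3·p_y), y* = 3·M/(p_x + 3·p_y).
Here 48.3 + 3·7 = 69.3, giving x* = 0.7792.

x* = 0.7792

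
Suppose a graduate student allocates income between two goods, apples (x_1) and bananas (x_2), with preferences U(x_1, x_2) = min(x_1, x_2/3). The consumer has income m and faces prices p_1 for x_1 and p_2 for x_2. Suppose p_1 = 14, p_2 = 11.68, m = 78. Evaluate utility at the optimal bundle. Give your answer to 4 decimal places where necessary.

V = 1.5905

With perfect complements, no substitution: consume in ratio x_1:x_2 = 1:3.
Budget: p_1·x_1 + p_2·3·x_1 = m, so (p_1 + 3·p_2)·x_1 = m.
Demand: x_1*(p_1,p_2,m) = m/(p_1 + 3·p_2), x_2* = 3·m/(p_1 + 3·p_2).
Here 14 + 3·11.68 = 49.04, giving x_1* = 1.5905 and x_2* = 4.7716.
Utility at the optimum: U(1.5905, 4.7716) = 1.5905.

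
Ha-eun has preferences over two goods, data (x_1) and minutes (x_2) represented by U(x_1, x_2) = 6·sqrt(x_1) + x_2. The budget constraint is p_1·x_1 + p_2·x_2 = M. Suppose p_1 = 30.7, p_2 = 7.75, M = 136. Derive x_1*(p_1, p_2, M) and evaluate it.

x_1* = 0.5735

MU_x_1 = 3/√x_1, MU_x_2 = 1. Tangency: 3/√x_1 = p_1/p_2.
Thus x_1* = (3·p_2/p_1)² — independent of M — with the rest of income spent on x_2.
Plugging in: x_1* = (3·7.75/30.7)² = 0.5735.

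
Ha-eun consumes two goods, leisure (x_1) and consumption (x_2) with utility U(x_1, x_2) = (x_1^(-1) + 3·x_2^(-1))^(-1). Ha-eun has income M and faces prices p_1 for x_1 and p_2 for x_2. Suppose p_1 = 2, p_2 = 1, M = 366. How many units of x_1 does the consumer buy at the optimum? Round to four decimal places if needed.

Substitute x_2 = (x_2/x_1)·x_1 into the budget: x_1* = M/(p_1 + p_2·(x_2/x_1)).
Numerically x_2/x_1 = 2.44949, so x_1* = 366/(2 + 1·2.44949) = 82.2566.

x_1* = 82.2566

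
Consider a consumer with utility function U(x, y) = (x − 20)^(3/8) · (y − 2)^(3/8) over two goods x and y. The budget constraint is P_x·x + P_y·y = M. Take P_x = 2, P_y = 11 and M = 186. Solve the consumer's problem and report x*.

x* = 51

MRS = (y−2)/(x−20). Tangency with P_x/P_y gives y−2 = (P_x/P_y)·(x−20).
Substituting into the budget: x* = 20 + 0.5·(M − 20·P_x − 2·P_y)/P_x, and y* = 2 + 0.5·(…)/P_y.
Discretionary income = 186 − 20·2 − 2·11 = 124; x* = 20 + 0.5·124/2 = 51.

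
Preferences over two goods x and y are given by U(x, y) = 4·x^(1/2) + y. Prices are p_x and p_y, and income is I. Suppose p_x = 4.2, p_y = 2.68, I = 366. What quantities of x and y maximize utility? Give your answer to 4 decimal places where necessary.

Utility is quasi-linear in y; the FOC for x is 2/√x = p_x/p_y.
Thus x* = (2·p_y/p_x)² — independent of I — with the rest of income spent on y.
Plugging in: x* = (2·2.68/4.2)² = 1.6287, y* = 134.0148.

x* = 1.6287, y* = 134.0148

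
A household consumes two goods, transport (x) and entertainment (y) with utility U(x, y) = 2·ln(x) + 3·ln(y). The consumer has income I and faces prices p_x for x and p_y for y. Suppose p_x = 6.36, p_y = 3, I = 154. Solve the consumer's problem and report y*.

y* = 30.8

The MRS is (2/3)·y/x. Set MRS = p_x/p_y.
So 2·p_y·y = 3·p_x·x; combined with the budget, a share 0.4 of income goes to x.
Demand: x*(p_x,p_y,I) = 0.4·I/p_x and y* = 0.6·I/p_y.
At p_x=6.36, p_y=3, I=154: y* = 0.6·154/3 = 30.8.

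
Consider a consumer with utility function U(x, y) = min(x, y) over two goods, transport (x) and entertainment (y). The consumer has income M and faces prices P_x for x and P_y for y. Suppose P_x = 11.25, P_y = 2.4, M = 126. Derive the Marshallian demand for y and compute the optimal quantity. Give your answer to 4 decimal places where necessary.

y* = 9.2308

Here 11.25 + 2.4 = 13.65, giving y* = 9.2308.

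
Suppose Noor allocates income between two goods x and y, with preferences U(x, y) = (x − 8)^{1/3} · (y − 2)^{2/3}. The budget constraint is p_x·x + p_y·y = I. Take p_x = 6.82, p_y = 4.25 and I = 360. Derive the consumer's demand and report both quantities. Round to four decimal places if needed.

x* = 22.5132, y* = 48.5788

This is Cobb-Douglas in (x−8, y−2): tangency gives 1/3·p_y·(y−2) = 2/3·p_x·(x−8).
After buying the subsistence bundle (8, 2), a share 1/3 of the remaining income goes to x: x* = 8 + 1/3·(I − 8p_x − 2p_y)/p_x.
Discretionary income = 360 − 8·6.82 − 2·4.25 = 296.94; x* = 8 + 1/3·296.94/6.82 = 22.5132; y* = 2 + 2/3·296.94/4.25 = 48.5788.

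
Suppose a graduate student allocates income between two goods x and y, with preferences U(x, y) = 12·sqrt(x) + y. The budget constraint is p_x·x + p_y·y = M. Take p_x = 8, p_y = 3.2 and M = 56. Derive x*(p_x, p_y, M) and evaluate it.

Plugging in: x* = (6·3.2/8)² = 5.76.

x* = 5.76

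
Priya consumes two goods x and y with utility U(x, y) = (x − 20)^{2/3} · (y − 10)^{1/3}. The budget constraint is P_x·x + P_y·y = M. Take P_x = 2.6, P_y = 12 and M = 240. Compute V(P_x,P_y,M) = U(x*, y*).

This is Cobb-Douglas in (x−20, y−10): tangency gives 2/3·P_y·(y−10) = 1/3·P_x·(x−20).
Substituting into the budget: x* = 20 + 2/3·(M − 20·P_x − 10·P_y)/P_x, and y* = 10 + 1/3·(…)/P_y.
Discretionary income = 240 − 20·2.6 − 10·12 = 68; x* = 20 + 2/3·68/2.6 = 37.4359; y* = 10 + 1/3·68/12 = 11.8889.
Utility at the optimum: U(37.4359, 11.8889) = 8.3119.

V = 8.3119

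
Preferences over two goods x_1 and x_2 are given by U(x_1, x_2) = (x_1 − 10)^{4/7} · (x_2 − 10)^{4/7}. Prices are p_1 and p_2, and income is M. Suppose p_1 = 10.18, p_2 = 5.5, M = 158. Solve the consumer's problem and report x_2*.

MRS = (x_2−10)/(x_1−10). Tangency with p_1/p_2 gives x_2−10 = (p_1/p_2)·(x_1−10).
Substituting into the budget: x_1* = 10 + 0.5·(M − 10·p_1 − 10·p_2)/p_1, and x_2* = 10 + 0.5·(…)/p_2.
Discretionary income = 158 − 10·10.18 − 10·5.5 = 1.2; x_2* = 10 + 0.5·1.2/5.5 = 10.1091.

x_2* = 10.1091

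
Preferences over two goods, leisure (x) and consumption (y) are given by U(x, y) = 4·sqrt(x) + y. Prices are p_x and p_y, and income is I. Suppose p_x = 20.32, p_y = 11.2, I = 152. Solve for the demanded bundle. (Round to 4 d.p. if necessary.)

x* = 1.2152, y* = 11.3667

MU_x = 2/√x, MU_y = 1. Tangency: 2/√x = p_x/p_y.
Solve: √x = 2·p_y/p_x, so x*(p_x,p_y) = (2·p_y/p_x)², and y* = (I − p_x·x*)/p_y.
Plugging in: x* = (2·11.2/20.32)² = 1.2152, y* = 11.3667.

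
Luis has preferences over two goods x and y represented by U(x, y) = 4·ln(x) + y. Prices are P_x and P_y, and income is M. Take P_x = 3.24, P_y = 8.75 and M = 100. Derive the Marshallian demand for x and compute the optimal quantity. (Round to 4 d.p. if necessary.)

x* = 10.8025

Set MRS = P_x/P_y: (4/x)/1 = P_x/P_y.
So x*(P_x,P_y) = 4·P_y/P_x, independent of income; and y* = (M − 4·P_y)/P_y.
At the given prices: x* = 4·8.75/3.24 = 10.8025.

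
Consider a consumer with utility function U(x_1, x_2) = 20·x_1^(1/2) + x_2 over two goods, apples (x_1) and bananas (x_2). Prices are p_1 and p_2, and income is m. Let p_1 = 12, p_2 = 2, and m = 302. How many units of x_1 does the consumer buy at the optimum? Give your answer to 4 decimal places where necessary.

Utility is quasi-linear in x_2; the FOC for x_1 is 10/√x_1 = p_1/p_2.
Thus x_1* = (10·p_2/p_1)² — independent of m — with the rest of income spent on x_2.
Plugging in: x_1* = (10·2/12)² = 2.7778.

x_1* = 2.7778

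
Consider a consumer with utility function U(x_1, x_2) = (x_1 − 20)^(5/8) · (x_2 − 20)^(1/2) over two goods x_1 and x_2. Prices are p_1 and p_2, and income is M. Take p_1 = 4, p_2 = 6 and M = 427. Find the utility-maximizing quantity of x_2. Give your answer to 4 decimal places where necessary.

Let x_1' = x_1−20, x_2' = x_2−20. MRS = (5/4)·x_2'/x_1' = p_1/p_2.
Substituting into the budget: x_1* = 20 + 5/9·(M − 20·p_1 − 20·p_2)/p_1, and x_2* = 20 + 4/9·(…)/p_2.
Discretionary income = 427 − 20·4 − 20·6 = 227; x_2* = 20 + 4/9·227/6 = 36.8148.

x_2* = 36.8148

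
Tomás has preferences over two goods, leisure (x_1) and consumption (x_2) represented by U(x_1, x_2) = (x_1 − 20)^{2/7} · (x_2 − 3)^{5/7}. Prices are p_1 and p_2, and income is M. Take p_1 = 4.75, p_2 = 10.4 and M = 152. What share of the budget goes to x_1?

This is Cobb-Douglas in (x_1−20, x_2−3): tangency gives 2/7·p_2·(x_2−3) = 5/7·p_1·(x_1−20).
After buying the subsistence bundle (20, 3), a share 2/7 of the remaining income goes to x_1: x_1* = 20 + 2/7·(M − 20p_1 − 3p_2)/p_1.
Discretionary income = 152 − 20·4.75 − 3·10.4 = 25.8; x_1* = 20 + 2/7·25.8/4.75 = 21.5519; x_2* = 3 + 5/7·25.8/10.4 = 4.772.
Expenditure on x_1: 4.75·21.5519 = 102.3714; share = 0.6735.

share on x_1 = 0.6735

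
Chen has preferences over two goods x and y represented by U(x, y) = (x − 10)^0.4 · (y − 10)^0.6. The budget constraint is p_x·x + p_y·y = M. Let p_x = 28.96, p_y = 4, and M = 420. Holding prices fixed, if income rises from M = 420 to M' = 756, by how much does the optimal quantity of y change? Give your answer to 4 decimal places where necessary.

Discretionary income = 420 − 10·28.96 − 10·4 = 90.4; y* = 10 + 0.6·90.4/4 = 23.56.
At M' = 756: y* = 73.96. Change: 73.96 − 23.56 = 50.4.

Δy* = 50.4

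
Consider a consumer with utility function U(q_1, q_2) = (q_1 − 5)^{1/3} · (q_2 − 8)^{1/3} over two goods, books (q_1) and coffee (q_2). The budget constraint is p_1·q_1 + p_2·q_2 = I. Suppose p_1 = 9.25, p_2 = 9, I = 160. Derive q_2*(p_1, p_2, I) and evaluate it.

q_2* = 10.3194

Substituting into the budget: q_1* = 5 + 0.5·(I − 5·p_1 − 8·p_2)/p_1, and q_2* = 8 + 0.5·(…)/p_2.
Discretionary income = 160 − 5·9.25 − 8·9 = 41.75; q_2* = 8 + 0.5·41.75/9 = 10.3194.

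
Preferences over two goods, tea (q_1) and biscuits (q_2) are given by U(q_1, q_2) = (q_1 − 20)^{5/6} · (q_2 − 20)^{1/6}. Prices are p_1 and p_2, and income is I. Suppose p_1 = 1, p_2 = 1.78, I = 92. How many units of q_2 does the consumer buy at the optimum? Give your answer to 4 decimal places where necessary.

q_2* = 23.4082

Let q_1' = q_1−20, q_2' = q_2−20. MRS = 5·q_2'/q_1' = p_1/p_2.
After buying the subsistence bundle (20, 20), a share 5/6 of the remaining income goes to q_1: q_1* = 20 + 5/6·(I − 20p_1 − 20p_2)/p_1.
Discretionary income = 92 − 20·1 − 20·1.78 = 36.4; q_2* = 20 + 1/6·36.4/1.78 = 23.4082.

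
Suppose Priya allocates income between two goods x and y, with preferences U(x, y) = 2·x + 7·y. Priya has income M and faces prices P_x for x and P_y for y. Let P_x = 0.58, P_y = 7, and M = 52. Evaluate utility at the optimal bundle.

x gives more utility per dollar, so spend all income on x: x* = M/P_x, y* = 0.
Numerically: x* = 89.6552, y* = 0.
Utility at the optimum: U(89.6552, 0) = 179.3103.

V = 179.3103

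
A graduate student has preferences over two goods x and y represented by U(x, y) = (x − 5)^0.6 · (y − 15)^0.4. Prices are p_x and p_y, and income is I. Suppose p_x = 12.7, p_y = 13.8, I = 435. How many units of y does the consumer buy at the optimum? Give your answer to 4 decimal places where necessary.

Let x' = x−5, y' = y−15. MRS = (3/2)·y'/x' = p_x/p_y.
After buying the subsistence bundle (5, 15), a share 0.6 of the remaining income goes to x: x* = 5 + 0.6·(I − 5p_x − 15p_y)/p_x.
Discretionary income = 435 − 5·12.7 − 15·13.8 = 164.5; y* = 15 + 0.4·164.5/13.8 = 19.7681.

y* = 19.7681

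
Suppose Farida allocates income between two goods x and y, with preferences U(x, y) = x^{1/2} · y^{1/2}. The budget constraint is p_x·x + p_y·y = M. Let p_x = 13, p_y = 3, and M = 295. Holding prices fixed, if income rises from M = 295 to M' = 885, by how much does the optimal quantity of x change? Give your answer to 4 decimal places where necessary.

Δx* = 22.6923

The MRS is y/x. Set MRS = p_x/p_y.
So 0.5·p_y·y = 0.5·p_x·x; combined with the budget, a share 0.5 of income goes to x.
Demand: x*(p_x,p_y,M) = 0.5·M/p_x and y* = 0.5·M/p_y.
At p_x=13, p_y=3, M=295: x* = 0.5·295/13 = 11.3462.
At M' = 885: x* = 34.0385. Change: 34.0385 − 11.3462 = 22.6923.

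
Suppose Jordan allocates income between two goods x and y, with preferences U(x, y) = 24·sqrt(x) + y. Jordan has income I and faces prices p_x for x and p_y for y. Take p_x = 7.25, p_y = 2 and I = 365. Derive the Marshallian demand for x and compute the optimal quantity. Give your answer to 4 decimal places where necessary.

x* = 10.9584

Solve: √x = 12·p_y/p_x, so x*(p_x,p_y) = (12·p_y/p_x)², and y* = (I − p_x·x*)/p_y.
Plugging in: x* = (12·2/7.25)² = 10.9584.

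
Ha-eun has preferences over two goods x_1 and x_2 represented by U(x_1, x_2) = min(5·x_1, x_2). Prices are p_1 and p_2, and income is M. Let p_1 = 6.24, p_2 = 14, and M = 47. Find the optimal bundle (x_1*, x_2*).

x_1* = 0.6165, x_2* = 3.0824

Leontief preferences: the optimum is at the kink where x_1/1 = x_2/5, i.e. x_2 = 5·x_1.
Budget: p_1·x_1 + p_2·5·x_1 = M, so (p_1 + 5·p_2)·x_1 = M.
Demand: x_1*(p_1,p_2,M) = M/(p_1 + 5·p_2), x_2* = 5·M/(p_1 + 5·p_2).
Here 6.24 + 5·14 = 76.24, giving x_1* = 0.6165 and x_2* = 3.0824.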